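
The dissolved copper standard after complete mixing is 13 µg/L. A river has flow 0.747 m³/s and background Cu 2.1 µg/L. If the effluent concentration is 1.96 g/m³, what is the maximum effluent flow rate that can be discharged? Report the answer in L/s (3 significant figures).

4.18 L/s

2.1 µg/L = 0.0021 mg/L.
13 µg/L = 0.013 mg/L.
Mass balance at complete mixing: C_std·(Q_w + Q_r) = Q_w·C_e + Q_r·C_b.
Rearranging, Q_w = Q_r·(C_std − C_b)/(C_e − C_std) = 0.747·(0.013 − 0.0021) / (1.96 − 0.013) = 0.004182 m³/s.
= 4.182 L/s.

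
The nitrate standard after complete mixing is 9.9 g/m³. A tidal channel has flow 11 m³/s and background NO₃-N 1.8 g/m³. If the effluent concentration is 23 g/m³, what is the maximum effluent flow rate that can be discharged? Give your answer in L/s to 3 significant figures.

6800 L/s

Mass balance at complete mixing: C_std·(Q_w + Q_r) = Q_w·C_e + Q_r·C_b.
Rearranging, Q_w = Q_r·(C_std − C_b)/(C_e − C_std) = 11·(9.9 − 1.8) / (23 − 9.9) = 6.802 m³/s.
= 6802 L/s.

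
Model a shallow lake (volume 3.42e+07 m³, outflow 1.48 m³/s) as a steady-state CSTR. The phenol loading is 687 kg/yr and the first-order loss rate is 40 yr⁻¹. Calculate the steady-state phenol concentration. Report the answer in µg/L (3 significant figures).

Outflow Q = 1.48 m³/s × 3.156e+07 s/yr = 4.671e+07 m³/yr.
Steady-state CSTR mass balance: W = Q·C + k·V·C, so C = W/(Q + kV).
Q + kV = 4.671e+07 + 40·3.42e+07 = 1.415e+09 m³/yr.
C = 687/1.415e+09 = 4.856e-07 kg/m³ = 0.0004856 mg/L = 0.4856 µg/L.

0.486 µg/L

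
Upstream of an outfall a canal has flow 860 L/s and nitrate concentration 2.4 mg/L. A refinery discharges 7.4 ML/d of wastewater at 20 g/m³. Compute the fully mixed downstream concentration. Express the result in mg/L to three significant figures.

7.4 ML/d = 0.08565 m³/s.
860 L/s = 0.86 m³/s.
Conservation of mass across the mixing zone: C = (0.08565·20 + 0.86·2.4) / (0.08565 + 0.86) = 3.777/0.9456 = 3.994 mg/L.

3.99 mg/L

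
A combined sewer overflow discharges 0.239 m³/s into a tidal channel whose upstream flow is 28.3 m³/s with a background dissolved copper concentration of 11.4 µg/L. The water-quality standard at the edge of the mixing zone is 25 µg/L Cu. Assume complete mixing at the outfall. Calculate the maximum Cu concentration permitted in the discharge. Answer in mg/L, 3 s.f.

11.4 µg/L = 0.0114 mg/L.
25 µg/L = 0.025 mg/L.
Mass balance: 0.025·28.54 = 0.239·Cₑ + 28.3·0.0114.
Cₑ = (0.7135 − 0.3226) / 0.239 = 1.635 mg/L.

1.64 mg/L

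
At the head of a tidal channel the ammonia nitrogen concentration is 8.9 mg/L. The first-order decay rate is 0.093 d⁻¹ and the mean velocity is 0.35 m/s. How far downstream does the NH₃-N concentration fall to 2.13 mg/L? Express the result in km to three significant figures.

465 km

From C = C₀·e^(−kt), t = ln(C₀/C)/k = ln(8.9/2.13)/0.093 = 1.43/0.093 = 15.38 d.
Distance = v·t = 0.35 m/s × 1.328e+06 s = 4.65e+05 m = 465 km.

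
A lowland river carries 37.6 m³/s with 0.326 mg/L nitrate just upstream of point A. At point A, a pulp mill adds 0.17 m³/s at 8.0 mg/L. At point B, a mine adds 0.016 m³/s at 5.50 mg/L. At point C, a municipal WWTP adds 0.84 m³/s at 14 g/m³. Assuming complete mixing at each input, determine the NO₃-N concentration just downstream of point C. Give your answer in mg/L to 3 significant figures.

After input A: C = (37.6·0.326 + 0.17·8) / 37.77 = 0.3605 mg/L.
After input B: C = (37.77·0.3605 + 0.016·5.5) / 37.79 = 0.3627 mg/L.
After input C: C = (37.79·0.3627 + 0.84·14) / 38.63 = 0.6593 mg/L.

0.659 mg/L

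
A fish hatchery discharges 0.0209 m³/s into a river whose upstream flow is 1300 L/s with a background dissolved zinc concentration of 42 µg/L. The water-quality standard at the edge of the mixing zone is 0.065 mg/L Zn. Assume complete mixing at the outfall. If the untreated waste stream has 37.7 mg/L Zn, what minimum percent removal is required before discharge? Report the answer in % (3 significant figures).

96.0 %

1300 L/s = 1.3 m³/s.
42 µg/L = 0.042 mg/L.
Mass balance: 0.065·1.321 = 0.0209·Cₑ + 1.3·0.042.
Cₑ = (0.08586 − 0.0546) / 0.0209 = 1.496 mg/L.
Required removal = 1 − 1.496/37.7 = 96.03 %.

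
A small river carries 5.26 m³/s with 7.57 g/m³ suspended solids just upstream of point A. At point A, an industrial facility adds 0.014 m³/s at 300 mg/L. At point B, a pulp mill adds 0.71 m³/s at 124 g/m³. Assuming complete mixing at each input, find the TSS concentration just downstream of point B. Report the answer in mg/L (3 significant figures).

After input A: C = (5.26·7.57 + 0.014·300) / 5.274 = 8.346 mg/L.
After input B: C = (5.274·8.346 + 0.71·124) / 5.984 = 22.07 mg/L.

22.1 mg/L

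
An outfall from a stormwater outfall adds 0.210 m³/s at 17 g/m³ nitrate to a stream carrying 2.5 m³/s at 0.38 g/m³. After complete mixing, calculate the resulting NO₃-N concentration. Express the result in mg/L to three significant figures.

1.67 mg/L

Flow-weighted mixing gives C = (0.21·17 + 2.5·0.38) / (0.21 + 2.5) = 4.52/2.71 = 1.668 mg/L.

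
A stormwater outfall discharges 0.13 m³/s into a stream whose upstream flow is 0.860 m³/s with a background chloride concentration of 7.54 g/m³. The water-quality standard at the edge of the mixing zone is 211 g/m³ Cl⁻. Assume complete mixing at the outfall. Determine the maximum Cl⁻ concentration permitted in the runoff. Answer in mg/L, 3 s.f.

Mass balance: 211·0.99 = 0.13·Cₑ + 0.86·7.54.
Cₑ = (208.9 − 6.484) / 0.13 = 1557 mg/L.

1560 mg/L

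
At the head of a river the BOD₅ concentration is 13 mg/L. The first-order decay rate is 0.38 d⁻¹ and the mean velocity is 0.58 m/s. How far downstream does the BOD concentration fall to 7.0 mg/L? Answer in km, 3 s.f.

81.6 km

From C = C₀·e^(−kt), t = ln(C₀/C)/k = ln(13/7.0)/0.38 = 0.619/0.38 = 1.629 d.
Distance = v·t = 0.58 m/s × 1.407e+05 s = 8.163e+04 m = 81.63 km.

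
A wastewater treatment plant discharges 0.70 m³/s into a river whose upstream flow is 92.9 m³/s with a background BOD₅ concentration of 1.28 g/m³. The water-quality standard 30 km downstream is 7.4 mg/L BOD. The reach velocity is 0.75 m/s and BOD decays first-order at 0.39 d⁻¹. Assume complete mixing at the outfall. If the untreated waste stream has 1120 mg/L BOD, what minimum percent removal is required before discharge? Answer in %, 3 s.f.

9.34 %

Travel time to the compliance point: t = 3e+04/0.75 = 4e+04 s = 0.463 d; decay factor exp(−0.39·0.463) = 0.8348.
So the concentration just after mixing may be at most 7.4/0.8348 = 8.864 mg/L.
Mass balance: 8.864·93.6 = 0.7·Cₑ + 92.9·1.28.
Cₑ = (829.7 − 118.9) / 0.7 = 1015 mg/L.
Required removal = 1 − 1015/1120 = 9.338 %.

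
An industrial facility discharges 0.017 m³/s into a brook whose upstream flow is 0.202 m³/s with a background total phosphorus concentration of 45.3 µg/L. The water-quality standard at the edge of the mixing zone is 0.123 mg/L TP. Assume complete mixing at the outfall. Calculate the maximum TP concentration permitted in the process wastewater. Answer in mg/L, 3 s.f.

45.3 µg/L = 0.0453 mg/L.
Mass balance: 0.123·0.219 = 0.017·Cₑ + 0.202·0.0453.
Cₑ = (0.02694 − 0.009151) / 0.017 = 1.046 mg/L.

1.05 mg/L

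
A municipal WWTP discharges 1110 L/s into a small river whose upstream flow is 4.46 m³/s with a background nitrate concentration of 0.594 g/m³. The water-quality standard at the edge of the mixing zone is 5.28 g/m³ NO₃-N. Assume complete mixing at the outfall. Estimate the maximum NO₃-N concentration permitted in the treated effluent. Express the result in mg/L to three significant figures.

24.1 mg/L

1110 L/s = 1.11 m³/s.
Mass balance: 5.28·5.57 = 1.11·Cₑ + 4.46·0.594.
Cₑ = (29.41 − 2.649) / 1.11 = 24.11 mg/L.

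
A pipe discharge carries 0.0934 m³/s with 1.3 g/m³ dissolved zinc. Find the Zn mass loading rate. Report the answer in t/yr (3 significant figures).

Mass flux = Q·C = 0.0934 m³/s × 1.3 g/m³ = 0.1214 g/s.
= 0.1214 g/s × 31.56 = 3.832 t/yr.

3.83 t/yr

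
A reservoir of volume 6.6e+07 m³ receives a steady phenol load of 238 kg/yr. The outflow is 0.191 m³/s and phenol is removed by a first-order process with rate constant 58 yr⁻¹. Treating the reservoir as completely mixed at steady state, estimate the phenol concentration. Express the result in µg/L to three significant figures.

0.0621 µg/L

Outflow Q = 0.191 m³/s × 3.156e+07 s/yr = 6.028e+06 m³/yr.
Steady-state CSTR mass balance: W = Q·C + k·V·C, so C = W/(Q + kV).
Q + kV = 6.028e+06 + 58·6.6e+07 = 3.834e+09 m³/yr.
C = 238/3.834e+09 = 6.208e-08 kg/m³ = 6.208e-05 mg/L = 0.06208 µg/L.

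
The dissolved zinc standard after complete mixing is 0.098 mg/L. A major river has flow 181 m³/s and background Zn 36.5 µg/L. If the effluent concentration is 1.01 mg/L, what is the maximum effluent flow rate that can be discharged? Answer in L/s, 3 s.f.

36.5 µg/L = 0.0365 mg/L.
Mass balance at complete mixing: C_std·(Q_w + Q_r) = Q_w·C_e + Q_r·C_b.
Rearranging, Q_w = Q_r·(C_std − C_b)/(C_e − C_std) = 181·(0.098 − 0.0365) / (1.01 − 0.098) = 12.21 m³/s.
= 1.221e+04 L/s.

12200 L/s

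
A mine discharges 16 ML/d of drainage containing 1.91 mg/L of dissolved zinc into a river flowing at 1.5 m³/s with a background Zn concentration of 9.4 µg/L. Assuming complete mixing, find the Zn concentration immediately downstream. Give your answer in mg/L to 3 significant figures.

16 ML/d = 0.1852 m³/s.
9.4 µg/L = 0.0094 mg/L.
By mass balance at complete mixing, C = (0.1852·1.91 + 1.5·0.0094) / (0.1852 + 1.5) = 0.3678/1.685 = 0.2183 mg/L.

0.218 mg/L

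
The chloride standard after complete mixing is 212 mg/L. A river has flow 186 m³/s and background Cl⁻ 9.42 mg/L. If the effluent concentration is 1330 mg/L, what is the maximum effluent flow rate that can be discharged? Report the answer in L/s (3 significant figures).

33700 L/s

Mass balance at complete mixing: C_std·(Q_w + Q_r) = Q_w·C_e + Q_r·C_b.
Rearranging, Q_w = Q_r·(C_std − C_b)/(C_e − C_std) = 186·(212 − 9.42) / (1330 − 212) = 33.7 m³/s.
= 3.37e+04 L/s.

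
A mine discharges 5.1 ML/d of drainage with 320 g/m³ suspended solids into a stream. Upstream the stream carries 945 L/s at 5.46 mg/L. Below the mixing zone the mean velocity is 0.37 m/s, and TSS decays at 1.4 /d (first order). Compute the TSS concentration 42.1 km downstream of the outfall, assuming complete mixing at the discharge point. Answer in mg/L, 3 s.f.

3.79 mg/L

5.1 ML/d = 0.05903 m³/s.
945 L/s = 0.945 m³/s.
After complete mixing, C₀ = (0.05903·320 + 0.945·5.46) / 1.004 = 23.95 mg/L.
Travel time t = 4.21e+04 m / 0.37 m/s = 1.138e+05 s = 1.317 d.
C = 23.95·exp(−1.4·1.317) = 23.95·0.1582 = 3.79 mg/L.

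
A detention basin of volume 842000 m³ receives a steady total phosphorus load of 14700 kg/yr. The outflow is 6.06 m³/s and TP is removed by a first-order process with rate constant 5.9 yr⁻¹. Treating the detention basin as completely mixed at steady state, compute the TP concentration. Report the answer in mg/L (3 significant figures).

0.0749 mg/L

Outflow Q = 6.06 m³/s × 3.156e+07 s/yr = 1.912e+08 m³/yr.
Steady-state CSTR mass balance: W = Q·C + k·V·C, so C = W/(Q + kV).
Q + kV = 1.912e+08 + 5.9·842000 = 1.962e+08 m³/yr.
C = 14700/1.962e+08 = 7.492e-05 kg/m³ = 0.07492 mg/L.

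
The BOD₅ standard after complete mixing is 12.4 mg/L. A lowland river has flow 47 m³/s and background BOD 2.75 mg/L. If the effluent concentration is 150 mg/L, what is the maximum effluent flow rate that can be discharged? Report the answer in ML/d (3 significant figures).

285 ML/d

Mass balance at complete mixing: C_std·(Q_w + Q_r) = Q_w·C_e + Q_r·C_b.
Rearranging, Q_w = Q_r·(C_std − C_b)/(C_e − C_std) = 47·(12.4 − 2.75) / (150 − 12.4) = 3.296 m³/s.
= 284.8 ML/d.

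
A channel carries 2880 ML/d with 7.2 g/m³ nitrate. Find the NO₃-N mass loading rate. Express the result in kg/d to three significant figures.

20700 kg/d

2880 ML/d = 33.33 m³/s.
Mass flux = Q·C = 33.33 m³/s × 7.2 g/m³ = 240 g/s.
= 240 g/s × 86.4 = 2.074e+04 kg/d.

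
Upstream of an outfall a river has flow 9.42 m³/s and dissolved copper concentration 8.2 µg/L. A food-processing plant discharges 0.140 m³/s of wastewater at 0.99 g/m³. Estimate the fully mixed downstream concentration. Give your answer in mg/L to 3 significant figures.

8.2 µg/L = 0.0082 mg/L.
By mass balance at complete mixing, C = (0.14·0.99 + 9.42·0.0082) / (0.14 + 9.42) = 0.2158/9.56 = 0.02258 mg/L.

0.0226 mg/L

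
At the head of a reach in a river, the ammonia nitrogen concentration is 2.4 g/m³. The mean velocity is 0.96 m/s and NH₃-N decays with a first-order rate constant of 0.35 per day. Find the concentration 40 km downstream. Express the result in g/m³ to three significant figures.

2.03 g/m³

Travel time t = 40 km / 0.96 m/s = 4e+04/0.96 = 4.167e+04 s = 0.4823 d.
First-order decay: C = 2.4·exp(−0.35·0.4823) = 2.4·0.8447 = 2.027 g/m³.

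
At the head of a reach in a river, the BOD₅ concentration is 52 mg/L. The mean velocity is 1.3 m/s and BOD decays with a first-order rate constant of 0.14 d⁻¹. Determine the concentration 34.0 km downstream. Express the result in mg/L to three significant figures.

49.8 mg/L

Travel time t = 34.0 km / 1.3 m/s = 3.4e+04/1.3 = 2.615e+04 s = 0.3027 d.
First-order decay: C = 52·exp(−0.14·0.3027) = 52·0.9585 = 49.84 mg/L.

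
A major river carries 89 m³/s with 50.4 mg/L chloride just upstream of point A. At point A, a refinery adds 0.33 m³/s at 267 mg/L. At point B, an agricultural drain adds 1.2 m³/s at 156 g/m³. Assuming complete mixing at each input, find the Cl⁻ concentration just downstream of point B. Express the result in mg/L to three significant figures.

52.6 mg/L

After input A: C = (89·50.4 + 0.33·267) / 89.33 = 51.2 mg/L.
After input B: C = (89.33·51.2 + 1.2·156) / 90.53 = 52.59 mg/L.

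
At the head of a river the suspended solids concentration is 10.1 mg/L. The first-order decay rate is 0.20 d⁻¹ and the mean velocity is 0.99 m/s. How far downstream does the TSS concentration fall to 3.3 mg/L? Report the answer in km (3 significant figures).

478 km

From C = C₀·e^(−kt), t = ln(C₀/C)/k = ln(10.1/3.3)/0.20 = 1.119/0.20 = 5.593 d.
Distance = v·t = 0.99 m/s × 4.832e+05 s = 4.784e+05 m = 478.4 km.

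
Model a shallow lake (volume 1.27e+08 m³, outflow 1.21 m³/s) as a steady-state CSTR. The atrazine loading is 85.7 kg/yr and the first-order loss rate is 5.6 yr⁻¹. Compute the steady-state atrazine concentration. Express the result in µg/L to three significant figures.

Outflow Q = 1.21 m³/s × 3.156e+07 s/yr = 3.818e+07 m³/yr.
Steady-state CSTR mass balance: W = Q·C + k·V·C, so C = W/(Q + kV).
Q + kV = 3.818e+07 + 5.6·1.27e+08 = 7.494e+08 m³/yr.
C = 85.7/7.494e+08 = 1.144e-07 kg/m³ = 0.0001144 mg/L = 0.1144 µg/L.

0.114 µg/L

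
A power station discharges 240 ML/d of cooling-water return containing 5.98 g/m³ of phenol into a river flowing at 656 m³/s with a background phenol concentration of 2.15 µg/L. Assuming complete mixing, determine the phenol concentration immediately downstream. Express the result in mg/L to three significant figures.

240 ML/d = 2.778 m³/s.
2.15 µg/L = 0.00215 mg/L.
Conservation of mass across the mixing zone: C = (2.778·5.98 + 656·0.00215) / (2.778 + 656) = 18.02/658.8 = 0.02736 mg/L.

0.0274 mg/L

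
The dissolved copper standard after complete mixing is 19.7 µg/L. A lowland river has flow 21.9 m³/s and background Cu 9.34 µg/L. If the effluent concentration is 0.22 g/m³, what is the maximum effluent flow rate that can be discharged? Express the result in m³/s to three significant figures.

9.34 µg/L = 0.00934 mg/L.
19.7 µg/L = 0.0197 mg/L.
Mass balance at complete mixing: C_std·(Q_w + Q_r) = Q_w·C_e + Q_r·C_b.
Rearranging, Q_w = Q_r·(C_std − C_b)/(C_e − C_std) = 21.9·(0.0197 − 0.00934) / (0.22 − 0.0197) = 1.133 m³/s.

1.13 m³/s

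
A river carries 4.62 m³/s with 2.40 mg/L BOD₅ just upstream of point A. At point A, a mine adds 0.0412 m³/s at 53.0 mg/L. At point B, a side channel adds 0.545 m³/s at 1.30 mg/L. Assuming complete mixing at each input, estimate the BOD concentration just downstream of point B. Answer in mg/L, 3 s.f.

2.69 mg/L

After input A: C = (4.62·2.4 + 0.0412·53) / 4.661 = 2.847 mg/L.
After input B: C = (4.661·2.847 + 0.545·1.3) / 5.206 = 2.685 mg/L.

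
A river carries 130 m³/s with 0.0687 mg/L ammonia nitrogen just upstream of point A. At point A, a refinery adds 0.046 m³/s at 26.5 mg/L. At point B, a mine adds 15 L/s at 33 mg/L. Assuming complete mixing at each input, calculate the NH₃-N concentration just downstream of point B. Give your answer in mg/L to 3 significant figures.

After input A: C = (130·0.0687 + 0.046·26.5) / 130 = 0.07805 mg/L.
15 L/s = 0.015 m³/s.
After input B: C = (130·0.07805 + 0.015·33) / 130.1 = 0.08185 mg/L.

0.0818 mg/L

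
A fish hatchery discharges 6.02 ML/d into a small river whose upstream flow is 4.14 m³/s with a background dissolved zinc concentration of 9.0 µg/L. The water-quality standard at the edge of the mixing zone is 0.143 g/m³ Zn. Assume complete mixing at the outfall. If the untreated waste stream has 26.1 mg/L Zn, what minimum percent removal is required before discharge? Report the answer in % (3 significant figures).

6.02 ML/d = 0.06968 m³/s.
9.0 µg/L = 0.009 mg/L.
Mass balance: 0.143·4.21 = 0.06968·Cₑ + 4.14·0.009.
Cₑ = (0.602 − 0.03726) / 0.06968 = 8.105 mg/L.
Required removal = 1 − 8.105/26.1 = 68.95 %.

68.9 %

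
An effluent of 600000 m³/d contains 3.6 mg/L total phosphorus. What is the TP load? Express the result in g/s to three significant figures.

25.0 g/s

600000 m³/d = 6.944 m³/s.
Mass flux = Q·C = 6.944 m³/s × 3.6 g/m³ = 25 g/s.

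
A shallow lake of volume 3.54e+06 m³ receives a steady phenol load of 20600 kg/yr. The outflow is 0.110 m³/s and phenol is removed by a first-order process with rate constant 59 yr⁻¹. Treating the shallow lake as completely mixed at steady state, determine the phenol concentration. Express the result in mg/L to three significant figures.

0.0970 mg/L

Outflow Q = 0.110 m³/s × 3.156e+07 s/yr = 3.471e+06 m³/yr.
Steady-state CSTR mass balance: W = Q·C + k·V·C, so C = W/(Q + kV).
Q + kV = 3.471e+06 + 59·3.54e+06 = 2.123e+08 m³/yr.
C = 20600/2.123e+08 = 9.702e-05 kg/m³ = 0.09702 mg/L.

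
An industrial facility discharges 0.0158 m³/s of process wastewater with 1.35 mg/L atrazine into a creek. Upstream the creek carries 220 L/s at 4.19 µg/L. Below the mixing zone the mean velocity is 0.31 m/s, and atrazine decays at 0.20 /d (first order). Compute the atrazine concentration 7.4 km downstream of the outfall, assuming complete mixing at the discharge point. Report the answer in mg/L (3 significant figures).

0.0893 mg/L

220 L/s = 0.22 m³/s.
4.19 µg/L = 0.00419 mg/L.
After complete mixing, C₀ = (0.0158·1.35 + 0.22·0.00419) / 0.2358 = 0.09437 mg/L.
Travel time t = 7400 m / 0.31 m/s = 2.387e+04 s = 0.2763 d.
C = 0.09437·exp(−0.20·0.2763) = 0.09437·0.9462 = 0.08929 mg/L.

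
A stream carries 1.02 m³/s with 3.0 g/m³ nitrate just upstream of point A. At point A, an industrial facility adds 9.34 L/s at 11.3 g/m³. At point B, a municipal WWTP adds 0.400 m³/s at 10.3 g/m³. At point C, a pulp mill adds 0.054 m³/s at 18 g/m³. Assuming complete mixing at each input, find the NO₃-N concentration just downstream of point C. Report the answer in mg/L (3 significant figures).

9.34 L/s = 0.00934 m³/s.
After input A: C = (1.02·3 + 0.00934·11.3) / 1.029 = 3.075 mg/L.
After input B: C = (1.029·3.075 + 0.4·10.3) / 1.429 = 5.097 mg/L.
After input C: C = (1.429·5.097 + 0.054·18) / 1.483 = 5.567 mg/L.

5.57 mg/L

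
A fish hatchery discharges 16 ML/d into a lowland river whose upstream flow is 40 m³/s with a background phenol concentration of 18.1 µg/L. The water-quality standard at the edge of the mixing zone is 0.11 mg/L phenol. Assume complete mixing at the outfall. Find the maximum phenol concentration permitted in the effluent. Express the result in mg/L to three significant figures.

16 ML/d = 0.1852 m³/s.
18.1 µg/L = 0.0181 mg/L.
Mass balance: 0.11·40.19 = 0.1852·Cₑ + 40·0.0181.
Cₑ = (4.42 − 0.724) / 0.1852 = 19.96 mg/L.

20.0 mg/L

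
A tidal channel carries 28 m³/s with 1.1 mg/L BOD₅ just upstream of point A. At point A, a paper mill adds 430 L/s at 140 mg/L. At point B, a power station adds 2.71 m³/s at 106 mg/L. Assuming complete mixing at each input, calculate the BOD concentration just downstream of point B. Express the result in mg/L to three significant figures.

430 L/s = 0.43 m³/s.
After input A: C = (28·1.1 + 0.43·140) / 28.43 = 3.201 mg/L.
After input B: C = (28.43·3.201 + 2.71·106) / 31.14 = 12.15 mg/L.

12.1 mg/L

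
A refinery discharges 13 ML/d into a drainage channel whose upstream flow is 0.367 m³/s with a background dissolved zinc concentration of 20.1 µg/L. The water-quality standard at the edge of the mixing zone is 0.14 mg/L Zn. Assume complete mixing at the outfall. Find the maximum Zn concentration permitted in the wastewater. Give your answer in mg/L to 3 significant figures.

13 ML/d = 0.1505 m³/s.
20.1 µg/L = 0.0201 mg/L.
Mass balance: 0.14·0.5175 = 0.1505·Cₑ + 0.367·0.0201.
Cₑ = (0.07244 − 0.007377) / 0.1505 = 0.4325 mg/L.

0.432 mg/L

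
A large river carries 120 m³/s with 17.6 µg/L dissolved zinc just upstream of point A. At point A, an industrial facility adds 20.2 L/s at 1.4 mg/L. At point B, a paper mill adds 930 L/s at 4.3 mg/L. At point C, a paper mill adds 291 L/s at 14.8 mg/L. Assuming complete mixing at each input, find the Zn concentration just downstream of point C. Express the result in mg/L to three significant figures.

17.6 µg/L = 0.0176 mg/L.
20.2 L/s = 0.0202 m³/s.
After input A: C = (120·0.0176 + 0.0202·1.4) / 120 = 0.01783 mg/L.
930 L/s = 0.93 m³/s.
After input B: C = (120·0.01783 + 0.93·4.3) / 121 = 0.05076 mg/L.
291 L/s = 0.291 m³/s.
After input C: C = (121·0.05076 + 0.291·14.8) / 121.2 = 0.08616 mg/L.

0.0862 mg/L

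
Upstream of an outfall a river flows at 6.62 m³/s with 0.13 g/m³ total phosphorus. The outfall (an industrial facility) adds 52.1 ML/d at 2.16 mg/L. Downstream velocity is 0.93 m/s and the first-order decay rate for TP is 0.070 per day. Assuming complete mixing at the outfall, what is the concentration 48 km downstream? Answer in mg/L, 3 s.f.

0.287 mg/L

52.1 ML/d = 0.603 m³/s.
After complete mixing, C₀ = (0.603·2.16 + 6.62·0.13) / 7.223 = 0.2995 mg/L.
Travel time t = 4.8e+04 m / 0.93 m/s = 5.161e+04 s = 0.5974 d.
C = 0.2995·exp(−0.070·0.5974) = 0.2995·0.959 = 0.2872 mg/L.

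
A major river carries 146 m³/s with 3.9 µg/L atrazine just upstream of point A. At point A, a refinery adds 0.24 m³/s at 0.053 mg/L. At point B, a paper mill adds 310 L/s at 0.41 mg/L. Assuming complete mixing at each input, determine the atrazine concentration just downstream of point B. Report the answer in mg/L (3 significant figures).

3.9 µg/L = 0.0039 mg/L.
After input A: C = (146·0.0039 + 0.24·0.053) / 146.2 = 0.003981 mg/L.
310 L/s = 0.31 m³/s.
After input B: C = (146.2·0.003981 + 0.31·0.41) / 146.6 = 0.004839 mg/L.

0.00484 mg/L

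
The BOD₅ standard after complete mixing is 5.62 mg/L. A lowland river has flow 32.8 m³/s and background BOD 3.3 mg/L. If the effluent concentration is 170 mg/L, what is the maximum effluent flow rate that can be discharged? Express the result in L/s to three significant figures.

463 L/s

Mass balance at complete mixing: C_std·(Q_w + Q_r) = Q_w·C_e + Q_r·C_b.
Rearranging, Q_w = Q_r·(C_std − C_b)/(C_e − C_std) = 32.8·(5.62 − 3.3) / (170 − 5.62) = 0.4629 m³/s.
= 462.9 L/s.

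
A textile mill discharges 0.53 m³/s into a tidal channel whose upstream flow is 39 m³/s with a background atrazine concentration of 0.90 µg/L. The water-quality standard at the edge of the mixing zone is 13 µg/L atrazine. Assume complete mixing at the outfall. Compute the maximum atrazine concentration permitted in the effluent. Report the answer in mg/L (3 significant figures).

0.903 mg/L

0.90 µg/L = 0.0009 mg/L.
13 µg/L = 0.013 mg/L.
Mass balance: 0.013·39.53 = 0.53·Cₑ + 39·0.0009.
Cₑ = (0.5139 − 0.0351) / 0.53 = 0.9034 mg/L.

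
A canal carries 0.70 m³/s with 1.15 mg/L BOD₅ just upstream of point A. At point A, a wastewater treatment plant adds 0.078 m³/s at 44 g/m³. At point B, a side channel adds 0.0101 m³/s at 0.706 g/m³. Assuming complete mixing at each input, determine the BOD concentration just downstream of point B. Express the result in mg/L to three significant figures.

After input A: C = (0.7·1.15 + 0.078·44) / 0.778 = 5.446 mg/L.
After input B: C = (0.778·5.446 + 0.0101·0.706) / 0.7881 = 5.385 mg/L.

5.39 mg/L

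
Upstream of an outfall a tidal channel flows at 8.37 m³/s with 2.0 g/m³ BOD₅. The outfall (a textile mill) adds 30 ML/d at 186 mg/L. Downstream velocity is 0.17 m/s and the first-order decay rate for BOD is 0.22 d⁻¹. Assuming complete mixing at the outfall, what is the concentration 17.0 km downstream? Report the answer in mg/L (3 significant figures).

7.23 mg/L

30 ML/d = 0.3472 m³/s.
After complete mixing, C₀ = (0.3472·186 + 8.37·2) / 8.717 = 9.329 mg/L.
Travel time t = 1.7e+04 m / 0.17 m/s = 1e+05 s = 1.157 d.
C = 9.329·exp(−0.22·1.157) = 9.329·0.7752 = 7.232 mg/L.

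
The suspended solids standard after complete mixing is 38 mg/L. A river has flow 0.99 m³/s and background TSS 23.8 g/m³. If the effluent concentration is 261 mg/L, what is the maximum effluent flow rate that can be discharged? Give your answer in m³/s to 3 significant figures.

Mass balance at complete mixing: C_std·(Q_w + Q_r) = Q_w·C_e + Q_r·C_b.
Rearranging, Q_w = Q_r·(C_std − C_b)/(C_e − C_std) = 0.99·(38 − 23.8) / (261 − 38) = 0.06304 m³/s.

0.0630 m³/s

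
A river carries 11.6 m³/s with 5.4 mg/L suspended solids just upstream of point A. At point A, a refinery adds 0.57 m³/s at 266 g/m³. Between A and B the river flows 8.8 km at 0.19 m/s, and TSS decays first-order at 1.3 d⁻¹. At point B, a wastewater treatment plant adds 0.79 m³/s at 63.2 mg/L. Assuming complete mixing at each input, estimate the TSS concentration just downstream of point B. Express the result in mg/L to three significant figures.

12.1 mg/L

After input A: C = (11.6·5.4 + 0.57·266) / 12.17 = 17.61 mg/L.
Over the 8.8 km reach to input B (t = 4.632e+04 s = 0.5361 d), decay gives C = 17.61·exp(−1.3·0.5361) = 8.77 mg/L.
After input B: C = (12.17·8.77 + 0.79·63.2) / 12.96 = 12.09 mg/L.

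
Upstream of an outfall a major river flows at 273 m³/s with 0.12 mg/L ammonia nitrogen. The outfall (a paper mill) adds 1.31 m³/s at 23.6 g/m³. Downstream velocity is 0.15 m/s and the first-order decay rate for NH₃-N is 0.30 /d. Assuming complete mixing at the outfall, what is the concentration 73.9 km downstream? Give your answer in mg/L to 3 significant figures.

0.0420 mg/L

After complete mixing, C₀ = (1.31·23.6 + 273·0.12) / 274.3 = 0.2321 mg/L.
Travel time t = 7.39e+04 m / 0.15 m/s = 4.927e+05 s = 5.702 d.
C = 0.2321·exp(−0.30·5.702) = 0.2321·0.1807 = 0.04196 mg/L.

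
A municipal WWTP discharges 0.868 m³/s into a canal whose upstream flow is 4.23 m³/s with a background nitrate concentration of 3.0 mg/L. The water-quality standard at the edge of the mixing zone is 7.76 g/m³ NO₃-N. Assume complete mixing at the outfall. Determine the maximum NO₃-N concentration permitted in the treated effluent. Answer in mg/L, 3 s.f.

Mass balance: 7.76·5.098 = 0.868·Cₑ + 4.23·3.
Cₑ = (39.56 − 12.69) / 0.868 = 30.96 mg/L.

31.0 mg/L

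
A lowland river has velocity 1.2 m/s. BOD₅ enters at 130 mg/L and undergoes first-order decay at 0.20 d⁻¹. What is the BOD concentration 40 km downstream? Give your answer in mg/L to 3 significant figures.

120 mg/L

Travel time t = 40 km / 1.2 m/s = 4e+04/1.2 = 3.333e+04 s = 0.3858 d.
First-order decay: C = 130·exp(−0.20·0.3858) = 130·0.9257 = 120.3 mg/L.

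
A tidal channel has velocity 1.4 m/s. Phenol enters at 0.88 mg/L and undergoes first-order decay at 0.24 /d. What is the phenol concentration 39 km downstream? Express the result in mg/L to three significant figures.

0.814 mg/L

Travel time t = 39 km / 1.4 m/s = 3.9e+04/1.4 = 2.786e+04 s = 0.3224 d.
First-order decay: C = 0.88·exp(−0.24·0.3224) = 0.88·0.9255 = 0.8145 mg/L.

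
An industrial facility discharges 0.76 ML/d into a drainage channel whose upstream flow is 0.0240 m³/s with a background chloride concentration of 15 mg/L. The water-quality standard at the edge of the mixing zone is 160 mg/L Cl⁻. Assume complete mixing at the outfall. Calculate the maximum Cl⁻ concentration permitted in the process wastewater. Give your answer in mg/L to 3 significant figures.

0.76 ML/d = 0.008796 m³/s.
Mass balance: 160·0.0328 = 0.008796·Cₑ + 0.024·15.
Cₑ = (5.247 − 0.36) / 0.008796 = 555.6 mg/L.

556 mg/L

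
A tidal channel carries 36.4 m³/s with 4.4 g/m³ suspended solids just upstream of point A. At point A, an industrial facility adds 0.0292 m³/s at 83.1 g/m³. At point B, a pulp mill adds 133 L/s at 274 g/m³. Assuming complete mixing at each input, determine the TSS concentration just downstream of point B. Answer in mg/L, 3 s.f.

5.44 mg/L

After input A: C = (36.4·4.4 + 0.0292·83.1) / 36.43 = 4.463 mg/L.
133 L/s = 0.133 m³/s.
After input B: C = (36.43·4.463 + 0.133·274) / 36.56 = 5.444 mg/L.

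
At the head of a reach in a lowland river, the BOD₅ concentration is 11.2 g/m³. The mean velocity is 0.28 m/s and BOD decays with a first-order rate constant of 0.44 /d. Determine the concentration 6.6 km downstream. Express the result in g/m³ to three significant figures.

9.93 g/m³

Travel time t = 6.6 km / 0.28 m/s = 6600/0.28 = 2.357e+04 s = 0.2728 d.
First-order decay: C = 11.2·exp(−0.44·0.2728) = 11.2·0.8869 = 9.933 g/m³.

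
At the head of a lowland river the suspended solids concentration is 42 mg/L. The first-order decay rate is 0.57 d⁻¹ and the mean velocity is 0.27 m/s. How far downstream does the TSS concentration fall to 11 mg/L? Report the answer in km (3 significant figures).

54.8 km

From C = C₀·e^(−kt), t = ln(C₀/C)/k = ln(42/11)/0.57 = 1.34/0.57 = 2.35 d.
Distance = v·t = 0.27 m/s × 2.031e+05 s = 5.483e+04 m = 54.83 km.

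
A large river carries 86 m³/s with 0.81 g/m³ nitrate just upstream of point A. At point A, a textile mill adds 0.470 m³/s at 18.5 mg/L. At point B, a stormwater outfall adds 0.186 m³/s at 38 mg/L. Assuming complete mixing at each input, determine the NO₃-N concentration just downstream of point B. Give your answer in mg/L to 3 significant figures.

After input A: C = (86·0.81 + 0.47·18.5) / 86.47 = 0.9062 mg/L.
After input B: C = (86.47·0.9062 + 0.186·38) / 86.66 = 0.9858 mg/L.

0.986 mg/L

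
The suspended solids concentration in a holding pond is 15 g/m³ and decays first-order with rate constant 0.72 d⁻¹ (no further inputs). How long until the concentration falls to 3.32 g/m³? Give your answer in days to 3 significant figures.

2.09 d

t = ln(C₀/C)/k = ln(15/3.32)/0.72 = 1.508/0.72 = 2.095 d.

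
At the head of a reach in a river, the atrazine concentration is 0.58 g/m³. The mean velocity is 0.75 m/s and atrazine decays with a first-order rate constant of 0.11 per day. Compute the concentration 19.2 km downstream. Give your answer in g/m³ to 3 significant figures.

Travel time t = 19.2 km / 0.75 m/s = 1.92e+04/0.75 = 2.56e+04 s = 0.2963 d.
First-order decay: C = 0.58·exp(−0.11·0.2963) = 0.58·0.9679 = 0.5614 g/m³.

0.561 g/m³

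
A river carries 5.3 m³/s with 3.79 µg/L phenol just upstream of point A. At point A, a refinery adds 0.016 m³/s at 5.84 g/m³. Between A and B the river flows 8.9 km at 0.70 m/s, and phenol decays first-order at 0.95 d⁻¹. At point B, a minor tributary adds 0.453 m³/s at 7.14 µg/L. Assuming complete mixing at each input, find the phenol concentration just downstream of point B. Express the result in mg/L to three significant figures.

0.0177 mg/L

3.79 µg/L = 0.00379 mg/L.
After input A: C = (5.3·0.00379 + 0.016·5.84) / 5.316 = 0.02136 mg/L.
Over the 8.9 km reach to input B (t = 1.271e+04 s = 0.1472 d), decay gives C = 0.02136·exp(−0.95·0.1472) = 0.01857 mg/L.
7.14 µg/L = 0.00714 mg/L.
After input B: C = (5.316·0.01857 + 0.453·0.00714) / 5.769 = 0.01767 mg/L.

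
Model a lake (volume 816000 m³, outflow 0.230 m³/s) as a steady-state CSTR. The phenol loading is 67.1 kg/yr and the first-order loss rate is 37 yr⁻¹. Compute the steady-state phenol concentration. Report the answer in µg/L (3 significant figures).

1.79 µg/L

Outflow Q = 0.230 m³/s × 3.156e+07 s/yr = 7.258e+06 m³/yr.
Steady-state CSTR mass balance: W = Q·C + k·V·C, so C = W/(Q + kV).
Q + kV = 7.258e+06 + 37·816000 = 3.745e+07 m³/yr.
C = 67.1/3.745e+07 = 1.792e-06 kg/m³ = 0.001792 mg/L = 1.792 µg/L.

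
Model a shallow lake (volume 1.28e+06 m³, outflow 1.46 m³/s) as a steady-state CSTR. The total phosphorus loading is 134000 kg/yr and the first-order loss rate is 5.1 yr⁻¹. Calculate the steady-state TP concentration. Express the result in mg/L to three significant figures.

Outflow Q = 1.46 m³/s × 3.156e+07 s/yr = 4.607e+07 m³/yr.
Steady-state CSTR mass balance: W = Q·C + k·V·C, so C = W/(Q + kV).
Q + kV = 4.607e+07 + 5.1·1.28e+06 = 5.26e+07 m³/yr.
C = 134000/5.26e+07 = 0.002547 kg/m³ = 2.547 mg/L.

2.55 mg/L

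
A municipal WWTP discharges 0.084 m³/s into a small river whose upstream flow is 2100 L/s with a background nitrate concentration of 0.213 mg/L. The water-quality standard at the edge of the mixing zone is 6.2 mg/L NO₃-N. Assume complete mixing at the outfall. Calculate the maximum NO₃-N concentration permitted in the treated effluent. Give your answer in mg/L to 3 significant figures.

156 mg/L

2100 L/s = 2.1 m³/s.
Mass balance: 6.2·2.184 = 0.084·Cₑ + 2.1·0.213.
Cₑ = (13.54 − 0.4473) / 0.084 = 155.9 mg/L.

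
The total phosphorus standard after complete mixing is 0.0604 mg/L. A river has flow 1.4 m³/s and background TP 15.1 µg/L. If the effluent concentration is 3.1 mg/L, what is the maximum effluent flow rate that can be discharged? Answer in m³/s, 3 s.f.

15.1 µg/L = 0.0151 mg/L.
Mass balance at complete mixing: C_std·(Q_w + Q_r) = Q_w·C_e + Q_r·C_b.
Rearranging, Q_w = Q_r·(C_std − C_b)/(C_e − C_std) = 1.4·(0.0604 − 0.0151) / (3.1 − 0.0604) = 0.02086 m³/s.

0.0209 m³/s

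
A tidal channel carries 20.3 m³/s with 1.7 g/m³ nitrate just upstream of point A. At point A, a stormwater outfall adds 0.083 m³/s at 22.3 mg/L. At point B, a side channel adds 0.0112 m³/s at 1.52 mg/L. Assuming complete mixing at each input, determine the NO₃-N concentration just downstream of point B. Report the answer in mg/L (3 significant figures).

1.78 mg/L

After input A: C = (20.3·1.7 + 0.083·22.3) / 20.38 = 1.784 mg/L.
After input B: C = (20.38·1.784 + 0.0112·1.52) / 20.39 = 1.784 mg/L.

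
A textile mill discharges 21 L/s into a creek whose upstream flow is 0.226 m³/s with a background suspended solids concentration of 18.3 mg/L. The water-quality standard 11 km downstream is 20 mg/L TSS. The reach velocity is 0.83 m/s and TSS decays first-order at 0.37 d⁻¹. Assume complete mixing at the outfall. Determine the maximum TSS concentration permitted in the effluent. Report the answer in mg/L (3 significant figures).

52.0 mg/L

21 L/s = 0.021 m³/s.
Travel time to the compliance point: t = 1.1e+04/0.83 = 1.325e+04 s = 0.1534 d; decay factor exp(−0.37·0.1534) = 0.9448.
So the concentration just after mixing may be at most 20/0.9448 = 21.17 mg/L.
Mass balance: 21.17·0.247 = 0.021·Cₑ + 0.226·18.3.
Cₑ = (5.228 − 4.136) / 0.021 = 52.03 mg/L.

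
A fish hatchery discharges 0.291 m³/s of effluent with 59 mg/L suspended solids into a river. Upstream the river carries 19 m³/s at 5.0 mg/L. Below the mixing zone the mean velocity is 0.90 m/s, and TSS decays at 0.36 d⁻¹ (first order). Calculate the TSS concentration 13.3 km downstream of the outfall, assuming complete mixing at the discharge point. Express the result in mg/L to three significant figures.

5.47 mg/L

After complete mixing, C₀ = (0.291·59 + 19·5) / 19.29 = 5.815 mg/L.
Travel time t = 1.33e+04 m / 0.90 m/s = 1.478e+04 s = 0.171 d.
C = 5.815·exp(−0.36·0.171) = 5.815·0.9403 = 5.467 mg/L.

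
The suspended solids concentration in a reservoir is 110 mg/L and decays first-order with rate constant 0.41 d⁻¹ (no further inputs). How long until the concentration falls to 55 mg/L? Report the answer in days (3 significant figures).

1.69 d

t = ln(C₀/C)/k = ln(110/55)/0.41 = 0.6931/0.41 = 1.691 d.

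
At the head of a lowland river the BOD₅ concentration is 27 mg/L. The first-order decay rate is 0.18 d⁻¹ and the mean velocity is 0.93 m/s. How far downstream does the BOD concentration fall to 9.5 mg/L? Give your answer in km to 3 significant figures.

From C = C₀·e^(−kt), t = ln(C₀/C)/k = ln(27/9.5)/0.18 = 1.045/0.18 = 5.803 d.
Distance = v·t = 0.93 m/s × 5.014e+05 s = 4.663e+05 m = 466.3 km.

466 km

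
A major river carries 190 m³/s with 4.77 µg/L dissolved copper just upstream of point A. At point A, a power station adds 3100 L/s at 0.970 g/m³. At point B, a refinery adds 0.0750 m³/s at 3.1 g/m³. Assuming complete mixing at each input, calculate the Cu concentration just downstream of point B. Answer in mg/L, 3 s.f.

0.0215 mg/L

4.77 µg/L = 0.00477 mg/L.
3100 L/s = 3.1 m³/s.
After input A: C = (190·0.00477 + 3.1·0.97) / 193.1 = 0.02027 mg/L.
After input B: C = (193.1·0.02027 + 0.075·3.1) / 193.2 = 0.02146 mg/L.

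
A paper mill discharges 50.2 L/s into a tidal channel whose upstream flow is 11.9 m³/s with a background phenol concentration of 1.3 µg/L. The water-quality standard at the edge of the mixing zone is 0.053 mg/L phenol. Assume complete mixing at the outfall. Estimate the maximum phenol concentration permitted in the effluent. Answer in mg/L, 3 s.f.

12.3 mg/L

50.2 L/s = 0.0502 m³/s.
1.3 µg/L = 0.0013 mg/L.
Mass balance: 0.053·11.95 = 0.0502·Cₑ + 11.9·0.0013.
Cₑ = (0.6334 − 0.01547) / 0.0502 = 12.31 mg/L.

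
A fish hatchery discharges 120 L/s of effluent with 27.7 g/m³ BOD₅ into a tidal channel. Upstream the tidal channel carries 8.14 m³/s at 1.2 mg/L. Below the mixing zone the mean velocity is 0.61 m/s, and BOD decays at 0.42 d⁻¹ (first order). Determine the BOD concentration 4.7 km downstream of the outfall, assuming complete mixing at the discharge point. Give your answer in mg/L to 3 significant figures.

120 L/s = 0.12 m³/s.
After complete mixing, C₀ = (0.12·27.7 + 8.14·1.2) / 8.26 = 1.585 mg/L.
Travel time t = 4700 m / 0.61 m/s = 7705 s = 0.08918 d.
C = 1.585·exp(−0.42·0.08918) = 1.585·0.9632 = 1.527 mg/L.

1.53 mg/L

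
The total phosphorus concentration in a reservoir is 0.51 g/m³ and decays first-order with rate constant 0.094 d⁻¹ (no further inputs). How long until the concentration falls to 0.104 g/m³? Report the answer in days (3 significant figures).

t = ln(C₀/C)/k = ln(0.51/0.104)/0.094 = 1.59/0.094 = 16.92 d.

16.9 d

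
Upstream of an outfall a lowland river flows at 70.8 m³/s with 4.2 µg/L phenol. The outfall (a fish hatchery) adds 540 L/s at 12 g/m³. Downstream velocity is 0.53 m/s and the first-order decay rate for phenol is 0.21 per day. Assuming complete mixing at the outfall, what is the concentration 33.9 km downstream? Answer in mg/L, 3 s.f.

0.0813 mg/L

540 L/s = 0.54 m³/s.
4.2 µg/L = 0.0042 mg/L.
After complete mixing, C₀ = (0.54·12 + 70.8·0.0042) / 71.34 = 0.095 mg/L.
Travel time t = 3.39e+04 m / 0.53 m/s = 6.396e+04 s = 0.7403 d.
C = 0.095·exp(−0.21·0.7403) = 0.095·0.856 = 0.08132 mg/L.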